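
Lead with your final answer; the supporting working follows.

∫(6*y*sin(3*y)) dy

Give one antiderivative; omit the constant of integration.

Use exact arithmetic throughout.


The answer is -2*y*cos(3*y) + 2*sin(3*y)/3.
Step 1. Integrate ∫(6*y*sin(3*y)) dy by parts with u = y, dv = (6*sin(3*y)) dy, so v = -2*cos(3*y): now -2*y*cos(3*y) + ∫(2*cos(3*y)) dy.
Step 2. Evaluate the standard form: now -2*y*cos(3*y) + 2*sin(3*y)/3.
Answer: -2*y*cos(3*y) + 2*sin(3*y)/3.


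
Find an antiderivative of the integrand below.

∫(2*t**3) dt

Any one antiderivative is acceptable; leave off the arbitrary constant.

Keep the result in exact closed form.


Answer: t**4/2.


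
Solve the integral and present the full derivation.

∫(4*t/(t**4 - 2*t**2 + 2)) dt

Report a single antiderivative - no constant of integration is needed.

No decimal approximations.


Step 1. Substitute u = t**2 - 1, turning ∫(4*t/(t**4 - 2*t**2 + 2)) dt into ∫(2/(u**2 + 1)) du: now ∫(2/(u**2 + 1)) du.
Step 2. Evaluate the standard form: now 2*atan(u).
Step 3. Substitute back u = t**2 - 1: now 2*atan(t**2 - 1).
Answer: 2*atan(t**2 - 1).


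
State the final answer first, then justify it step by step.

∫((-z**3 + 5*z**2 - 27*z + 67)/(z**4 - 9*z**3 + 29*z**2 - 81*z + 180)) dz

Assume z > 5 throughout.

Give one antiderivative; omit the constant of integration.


The answer is -2*log(z - 5) + log(z - 4) + 2*atan(z/3)/3.
Step 1. Decompose ∫((-z**3 + 5*z**2 - 27*z + 67)/(z**4 - 9*z**3 + 29*z**2 - 81*z + 180)) dz by partial fractions, (-z**3 + 5*z**2 - 27*z + 67)/(z**4 - 9*z**3 + 29*z**2 - 81*z + 180) = 2/(z**2 + 9) + 1/(z - 4) - 2/(z - 5): now ∫(-2/(z - 5)) dz + ∫(1/(z - 4)) dz + ∫(2/(z**2 + 9)) dz.
Step 2. Evaluate the standard form [assuming z > 5]: now -2*log(z - 5) + ∫(1/(z - 4)) dz + ∫(2/(z**2 + 9)) dz.
Step 3. Evaluate the standard form [assuming z > 4]: now -2*log(z - 5) + log(z - 4) + ∫(2/(z**2 + 9)) dz.
Step 4. Evaluate the standard form: now -2*log(z - 5) + log(z - 4) + 2*atan(z/3)/3.
Answer: -2*log(z - 5) + log(z - 4) + 2*atan(z/3)/3.


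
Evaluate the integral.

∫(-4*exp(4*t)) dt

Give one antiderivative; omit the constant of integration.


Answer: -exp(4*t).


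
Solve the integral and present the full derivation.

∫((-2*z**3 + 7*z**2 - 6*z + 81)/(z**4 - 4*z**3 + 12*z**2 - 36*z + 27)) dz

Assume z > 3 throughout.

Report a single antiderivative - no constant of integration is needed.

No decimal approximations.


Step 1. Decompose ∫((-2*z**3 + 7*z**2 - 6*z + 81)/(z**4 - 4*z**3 + 12*z**2 - 36*z + 27)) dz by partial fractions, (-2*z**3 + 7*z**2 - 6*z + 81)/(z**4 - 4*z**3 + 12*z**2 - 36*z + 27) = -3/(z**2 + 9) - 4/(z - 1) + 2/(z - 3): now ∫(2/(z - 3)) dz + ∫(-4/(z - 1)) dz + ∫(-3/(z**2 + 9)) dz.
Step 2. Evaluate the standard form [assuming z > 3]: now 2*log(z - 3) + ∫(-4/(z - 1)) dz + ∫(-3/(z**2 + 9)) dz.
Step 3. Evaluate the standard form [assuming z > 1]: now 2*log(z - 3) - 4*log(z - 1) + ∫(-3/(z**2 + 9)) dz.
Step 4. Evaluate the standard form: now 2*log(z - 3) - 4*log(z - 1) - atan(z/3).
Answer: 2*log(z - 3) - 4*log(z - 1) - atan(z/3).


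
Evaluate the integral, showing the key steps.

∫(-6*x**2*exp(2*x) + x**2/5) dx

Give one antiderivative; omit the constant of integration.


Step 1. Rewrite: now ∫(x**2/5) dx + ∫(-6*x**2*exp(2*x)) dx.
Step 2. Integrate ∫(-6*x**2*exp(2*x)) dx by parts with u = x**2, dv = (-6*exp(2*x)) dx, so v = -3*exp(2*x): now -3*x**2*exp(2*x) + ∫(x**2/5) dx + ∫(6*x*exp(2*x)) dx.
Step 3. Integrate ∫(6*x*exp(2*x)) dx by parts with u = x, dv = (6*exp(2*x)) dx, so v = 3*exp(2*x): now -3*x**2*exp(2*x) + 3*x*exp(2*x) + ∫(x**2/5) dx + ∫(-3*exp(2*x)) dx.
Step 4. Evaluate the standard form: now -3*x**2*exp(2*x) + 3*x*exp(2*x) - 3*exp(2*x)/2 + ∫(x**2/5) dx.
Step 5. Evaluate the standard form: now x**3/15 - 3*x**2*exp(2*x) + 3*x*exp(2*x) - 3*exp(2*x)/2.
Answer: x**3/15 - 3*x**2*exp(2*x) + 3*x*exp(2*x) - 3*exp(2*x)/2.


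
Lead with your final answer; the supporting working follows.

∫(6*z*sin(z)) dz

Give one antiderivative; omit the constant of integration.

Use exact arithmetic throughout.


The answer is -6*z*cos(z) + 6*sin(z).
Step 1. Integrate ∫(6*z*sin(z)) dz by parts with u = z, dv = (6*sin(z)) dz, so v = -6*cos(z): now -6*z*cos(z) + ∫(6*cos(z)) dz.
Step 2. Evaluate the standard form: now -6*z*cos(z) + 6*sin(z).
Answer: -6*z*cos(z) + 6*sin(z).


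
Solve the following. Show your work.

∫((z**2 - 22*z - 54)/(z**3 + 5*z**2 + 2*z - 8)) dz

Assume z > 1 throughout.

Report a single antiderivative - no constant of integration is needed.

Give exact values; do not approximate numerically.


Step 1. Decompose ∫((z**2 - 22*z - 54)/(z**3 + 5*z**2 + 2*z - 8)) dz by partial fractions, (z**2 - 22*z - 54)/(z**3 + 5*z**2 + 2*z - 8) = 5/(z + 4) + 1/(z + 2) - 5/(z - 1): now ∫(-5/(z - 1)) dz + ∫(1/(z + 2)) dz + ∫(5/(z + 4)) dz.
Step 2. Evaluate the standard form [assuming z > -4]: now 5*log(z + 4) + ∫(-5/(z - 1)) dz + ∫(1/(z + 2)) dz.
Step 3. Evaluate the standard form [assuming z > 1]: now -5*log(z - 1) + 5*log(z + 4) + ∫(1/(z + 2)) dz.
Step 4. Evaluate the standard form [assuming z > -2]: now -5*log(z - 1) + log(z + 2) + 5*log(z + 4).
Answer: -5*log(z - 1) + log(z + 2) + 5*log(z + 4).


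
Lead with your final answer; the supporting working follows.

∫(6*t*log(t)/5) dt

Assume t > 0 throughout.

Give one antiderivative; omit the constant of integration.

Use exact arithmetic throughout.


The answer is 3*t**2*log(t)/5 - 3*t**2/10.
Step 1. Integrate ∫(6*t*log(t)/5) dt by parts with u = log(t), dv = (6*t/5) dt, so v = 3*t**2/5 [assuming t > 0]: now 3*t**2*log(t)/5 + ∫(-3*t/5) dt.
Step 2. Evaluate the standard form: now 3*t**2*log(t)/5 - 3*t**2/10.
Answer: 3*t**2*log(t)/5 - 3*t**2/10.


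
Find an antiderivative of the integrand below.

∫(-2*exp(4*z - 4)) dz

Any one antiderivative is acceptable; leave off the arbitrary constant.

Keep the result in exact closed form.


Answer: -exp(4*z - 4)/2.


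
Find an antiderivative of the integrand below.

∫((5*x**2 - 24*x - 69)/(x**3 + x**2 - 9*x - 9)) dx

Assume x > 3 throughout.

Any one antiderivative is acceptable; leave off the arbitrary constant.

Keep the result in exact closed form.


Answer: -4*log(x - 3) + 5*log(x + 1) + 4*log(x + 3).


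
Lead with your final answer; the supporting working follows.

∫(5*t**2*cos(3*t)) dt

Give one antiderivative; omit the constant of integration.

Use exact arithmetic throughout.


The answer is 5*t**2*sin(3*t)/3 + 10*t*cos(3*t)/9 - 10*sin(3*t)/27.
Step 1. Integrate ∫(5*t**2*cos(3*t)) dt by parts with u = t**2, dv = (5*cos(3*t)) dt, so v = 5*sin(3*t)/3: now 5*t**2*sin(3*t)/3 + ∫(-10*t*sin(3*t)/3) dt.
Step 2. Integrate ∫(-10*t*sin(3*t)/3) dt by parts with u = t, dv = (-10*sin(3*t)/3) dt, so v = 10*cos(3*t)/9: now 5*t**2*sin(3*t)/3 + 10*t*cos(3*t)/9 + ∫(-10*cos(3*t)/9) dt.
Step 3. Evaluate the standard form: now 5*t**2*sin(3*t)/3 + 10*t*cos(3*t)/9 - 10*sin(3*t)/27.
Answer: 5*t**2*sin(3*t)/3 + 10*t*cos(3*t)/9 - 10*sin(3*t)/27.


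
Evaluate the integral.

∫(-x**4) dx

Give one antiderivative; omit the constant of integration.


Answer: -x**5/5.


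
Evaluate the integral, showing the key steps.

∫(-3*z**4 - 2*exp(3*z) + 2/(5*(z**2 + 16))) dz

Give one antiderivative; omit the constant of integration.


Step 1. Rewrite: now ∫(-3*z**4) dz + ∫(2/(5*(z**2 + 16))) dz + ∫(-2*exp(3*z)) dz.
Step 2. Evaluate the standard form: now -3*z**5/5 + ∫(2/(5*(z**2 + 16))) dz + ∫(-2*exp(3*z)) dz.
Step 3. Evaluate the standard form: now -3*z**5/5 - 2*exp(3*z)/3 + ∫(2/(5*(z**2 + 16))) dz.
Step 4. Evaluate the standard form: now -3*z**5/5 - 2*exp(3*z)/3 + atan(z/4)/10.
Answer: -3*z**5/5 - 2*exp(3*z)/3 + atan(z/4)/10.


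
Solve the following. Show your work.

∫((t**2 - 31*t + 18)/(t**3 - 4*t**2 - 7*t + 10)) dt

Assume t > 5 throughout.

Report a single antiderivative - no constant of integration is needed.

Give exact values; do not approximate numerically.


Step 1. Decompose ∫((t**2 - 31*t + 18)/(t**3 - 4*t**2 - 7*t + 10)) dt by partial fractions, (t**2 - 31*t + 18)/(t**3 - 4*t**2 - 7*t + 10) = 4/(t + 2) + 1/(t - 1) - 4/(t - 5): now ∫(-4/(t - 5)) dt + ∫(1/(t - 1)) dt + ∫(4/(t + 2)) dt.
Step 2. Evaluate the standard form [assuming t > -2]: now 4*log(t + 2) + ∫(-4/(t - 5)) dt + ∫(1/(t - 1)) dt.
Step 3. Evaluate the standard form [assuming t > 1]: now log(t - 1) + 4*log(t + 2) + ∫(-4/(t - 5)) dt.
Step 4. Evaluate the standard form [assuming t > 5]: now -4*log(t - 5) + log(t - 1) + 4*log(t + 2).
Answer: -4*log(t - 5) + log(t - 1) + 4*log(t + 2).


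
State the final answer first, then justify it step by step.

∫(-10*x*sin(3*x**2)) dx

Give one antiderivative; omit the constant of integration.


The answer is 5*cos(3*x**2)/3.
Step 1. Substitute u = x**2, turning ∫(-10*x*sin(3*x**2)) dx into ∫(-5*sin(3*u)) du: now ∫(-5*sin(3*u)) du.
Step 2. Evaluate the standard form: now 5*cos(3*u)/3.
Step 3. Substitute back u = x**2: now 5*cos(3*x**2)/3.
Answer: 5*cos(3*x**2)/3.


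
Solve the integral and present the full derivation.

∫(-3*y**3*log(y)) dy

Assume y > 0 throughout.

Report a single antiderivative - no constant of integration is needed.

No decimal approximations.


Step 1. Integrate ∫(-3*y**3*log(y)) dy by parts with u = log(y), dv = (-3*y**3) dy, so v = -3*y**4/4 [assuming y > 0]: now -3*y**4*log(y)/4 + ∫(3*y**3/4) dy.
Step 2. Evaluate the standard form: now -3*y**4*log(y)/4 + 3*y**4/16.
Answer: -3*y**4*log(y)/4 + 3*y**4/16.


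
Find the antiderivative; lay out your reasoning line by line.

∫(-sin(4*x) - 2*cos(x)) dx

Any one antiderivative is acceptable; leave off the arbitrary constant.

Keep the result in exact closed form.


Step 1. Rewrite: now ∫(-sin(4*x)) dx + ∫(-2*cos(x)) dx.
Step 2. Evaluate the standard form: now cos(4*x)/4 + ∫(-2*cos(x)) dx.
Step 3. Evaluate the standard form: now -2*sin(x) + cos(4*x)/4.
Answer: -2*sin(x) + cos(4*x)/4.


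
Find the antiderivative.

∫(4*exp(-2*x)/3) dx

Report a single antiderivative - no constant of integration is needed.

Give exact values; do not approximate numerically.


Answer: -2*exp(-2*x)/3.


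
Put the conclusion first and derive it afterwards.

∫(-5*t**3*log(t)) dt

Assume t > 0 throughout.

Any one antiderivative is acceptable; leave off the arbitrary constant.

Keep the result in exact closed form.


The answer is -5*t**4*log(t)/4 + 5*t**4/16.
Step 1. Integrate ∫(-5*t**3*log(t)) dt by parts with u = log(t), dv = (-5*t**3) dt, so v = -5*t**4/4 [assuming t > 0]: now -5*t**4*log(t)/4 + ∫(5*t**3/4) dt.
Step 2. Evaluate the standard form: now -5*t**4*log(t)/4 + 5*t**4/16.
Answer: -5*t**4*log(t)/4 + 5*t**4/16.


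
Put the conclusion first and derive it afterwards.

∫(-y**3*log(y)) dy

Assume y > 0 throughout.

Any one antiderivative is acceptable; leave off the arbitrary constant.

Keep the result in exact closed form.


The answer is -y**4*log(y)/4 + y**4/16.
Step 1. Integrate ∫(-y**3*log(y)) dy by parts with u = log(y), dv = (-y**3) dy, so v = -y**4/4 [assuming y > 0]: now -y**4*log(y)/4 + ∫(y**3/4) dy.
Step 2. Evaluate the standard form: now -y**4*log(y)/4 + y**4/16.
Answer: -y**4*log(y)/4 + y**4/16.


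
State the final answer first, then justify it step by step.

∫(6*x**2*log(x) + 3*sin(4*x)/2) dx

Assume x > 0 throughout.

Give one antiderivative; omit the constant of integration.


The answer is 2*x**3*log(x) - 2*x**3/3 - 3*cos(4*x)/8.
Step 1. Rewrite: now ∫(6*x**2*log(x)) dx + ∫(3*sin(4*x)/2) dx.
Step 2. Evaluate the standard form: now -3*cos(4*x)/8 + ∫(6*x**2*log(x)) dx.
Step 3. Integrate ∫(6*x**2*log(x)) dx by parts with u = log(x), dv = (6*x**2) dx, so v = 2*x**3 [assuming x > 0]: now 2*x**3*log(x) - 3*cos(4*x)/8 + ∫(-2*x**2) dx.
Step 4. Evaluate the standard form: now 2*x**3*log(x) - 2*x**3/3 - 3*cos(4*x)/8.
Answer: 2*x**3*log(x) - 2*x**3/3 - 3*cos(4*x)/8.


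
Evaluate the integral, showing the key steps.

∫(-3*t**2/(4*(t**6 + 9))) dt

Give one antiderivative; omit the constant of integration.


Step 1. Substitute u = t**3, turning ∫(-3*t**2/(4*(t**6 + 9))) dt into ∫(-1/(4*(u**2 + 9))) du: now ∫(-1/(4*(u**2 + 9))) du.
Step 2. Evaluate the standard form: now -atan(u/3)/12.
Step 3. Substitute back u = t**3: now -atan(t**3/3)/12.
Answer: -atan(t**3/3)/12.


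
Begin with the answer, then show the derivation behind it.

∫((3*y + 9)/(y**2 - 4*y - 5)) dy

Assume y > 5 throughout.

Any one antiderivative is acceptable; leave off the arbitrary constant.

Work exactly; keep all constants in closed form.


The answer is 4*log(y - 5) - log(y + 1).
Step 1. Decompose ∫((3*y + 9)/(y**2 - 4*y - 5)) dy by partial fractions, (3*y + 9)/(y**2 - 4*y - 5) = -1/(y + 1) + 4/(y - 5): now ∫(4/(y - 5)) dy + ∫(-1/(y + 1)) dy.
Step 2. Evaluate the standard form [assuming y > 5]: now 4*log(y - 5) + ∫(-1/(y + 1)) dy.
Step 3. Evaluate the standard form [assuming y > -1]: now 4*log(y - 5) - log(y + 1).
Answer: 4*log(y - 5) - log(y + 1).


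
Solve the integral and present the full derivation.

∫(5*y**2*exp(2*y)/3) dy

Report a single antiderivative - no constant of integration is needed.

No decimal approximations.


Step 1. Integrate ∫(5*y**2*exp(2*y)/3) dy by parts with u = y**2, dv = (5*exp(2*y)/3) dy, so v = 5*exp(2*y)/6: now 5*y**2*exp(2*y)/6 + ∫(-5*y*exp(2*y)/3) dy.
Step 2. Integrate ∫(-5*y*exp(2*y)/3) dy by parts with u = y, dv = (-5*exp(2*y)/3) dy, so v = -5*exp(2*y)/6: now 5*y**2*exp(2*y)/6 - 5*y*exp(2*y)/6 + ∫(5*exp(2*y)/6) dy.
Step 3. Evaluate the standard form: now 5*y**2*exp(2*y)/6 - 5*y*exp(2*y)/6 + 5*exp(2*y)/12.
Answer: 5*y**2*exp(2*y)/6 - 5*y*exp(2*y)/6 + 5*exp(2*y)/12.


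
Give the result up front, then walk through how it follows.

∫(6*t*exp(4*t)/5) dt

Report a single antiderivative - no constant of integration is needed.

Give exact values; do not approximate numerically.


The answer is 3*t*exp(4*t)/10 - 3*exp(4*t)/40.
Step 1. Integrate ∫(6*t*exp(4*t)/5) dt by parts with u = t, dv = (6*exp(4*t)/5) dt, so v = 3*exp(4*t)/10: now 3*t*exp(4*t)/10 + ∫(-3*exp(4*t)/10) dt.
Step 2. Evaluate the standard form: now 3*t*exp(4*t)/10 - 3*exp(4*t)/40.
Answer: 3*t*exp(4*t)/10 - 3*exp(4*t)/40.


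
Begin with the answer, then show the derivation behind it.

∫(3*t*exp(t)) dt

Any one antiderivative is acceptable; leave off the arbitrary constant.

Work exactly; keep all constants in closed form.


The answer is 3*t*exp(t) - 3*exp(t).
Step 1. Integrate ∫(3*t*exp(t)) dt by parts with u = t, dv = (3*exp(t)) dt, so v = 3*exp(t): now 3*t*exp(t) + ∫(-3*exp(t)) dt.
Step 2. Evaluate the standard form: now 3*t*exp(t) - 3*exp(t).
Answer: 3*t*exp(t) - 3*exp(t).


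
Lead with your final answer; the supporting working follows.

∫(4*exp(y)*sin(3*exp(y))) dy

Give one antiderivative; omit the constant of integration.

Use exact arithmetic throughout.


The answer is -4*cos(3*exp(y))/3.
Step 1. Substitute u = exp(y), turning ∫(4*exp(y)*sin(3*exp(y))) dy into ∫(4*sin(3*u)) du: now ∫(4*sin(3*u)) du.
Step 2. Evaluate the standard form: now -4*cos(3*u)/3.
Step 3. Substitute back u = exp(y): now -4*cos(3*exp(y))/3.
Answer: -4*cos(3*exp(y))/3.


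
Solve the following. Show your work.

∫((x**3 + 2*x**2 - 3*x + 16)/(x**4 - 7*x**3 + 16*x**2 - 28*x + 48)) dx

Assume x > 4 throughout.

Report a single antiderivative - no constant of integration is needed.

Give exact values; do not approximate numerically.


Step 1. Decompose ∫((x**3 + 2*x**2 - 3*x + 16)/(x**4 - 7*x**3 + 16*x**2 - 28*x + 48)) dx by partial fractions, (x**3 + 2*x**2 - 3*x + 16)/(x**4 - 7*x**3 + 16*x**2 - 28*x + 48) = 1/(x**2 + 4) - 4/(x - 3) + 5/(x - 4): now ∫(5/(x - 4)) dx + ∫(-4/(x - 3)) dx + ∫(1/(x**2 + 4)) dx.
Step 2. Evaluate the standard form [assuming x > 3]: now -4*log(x - 3) + ∫(5/(x - 4)) dx + ∫(1/(x**2 + 4)) dx.
Step 3. Evaluate the standard form [assuming x > 4]: now 5*log(x - 4) - 4*log(x - 3) + ∫(1/(x**2 + 4)) dx.
Step 4. Evaluate the standard form: now 5*log(x - 4) - 4*log(x - 3) + atan(x/2)/2.
Answer: 5*log(x - 4) - 4*log(x - 3) + atan(x/2)/2.


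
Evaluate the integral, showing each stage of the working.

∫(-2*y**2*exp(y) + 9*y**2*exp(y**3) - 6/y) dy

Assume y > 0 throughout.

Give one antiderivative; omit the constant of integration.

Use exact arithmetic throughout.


Step 1. Rewrite: now ∫(-6/y) dy + ∫(-2*y**2*exp(y)) dy + ∫(9*y**2*exp(y**3)) dy.
Step 2. Substitute u = y**3, turning ∫(9*y**2*exp(y**3)) dy into ∫(3*exp(u)) du: now ∫(-6/y) dy + ∫(-2*y**2*exp(y)) dy + ∫(3*exp(u)) du.
Step 3. Evaluate the standard form: now 3*exp(u) + ∫(-6/y) dy + ∫(-2*y**2*exp(y)) dy.
Step 4. Substitute back u = y**3: now 3*exp(y**3) + ∫(-6/y) dy + ∫(-2*y**2*exp(y)) dy.
Step 5. Integrate ∫(-2*y**2*exp(y)) dy by parts with u = y**2, dv = (-2*exp(y)) dy, so v = -2*exp(y): now -2*y**2*exp(y) + 3*exp(y**3) + ∫(-6/y) dy + ∫(4*y*exp(y)) dy.
Step 6. Integrate ∫(4*y*exp(y)) dy by parts with u = y, dv = (4*exp(y)) dy, so v = 4*exp(y): now -2*y**2*exp(y) + 4*y*exp(y) + 3*exp(y**3) + ∫(-6/y) dy + ∫(-4*exp(y)) dy.
Step 7. Evaluate the standard form: now -2*y**2*exp(y) + 4*y*exp(y) - 4*exp(y) + 3*exp(y**3) + ∫(-6/y) dy.
Step 8. Evaluate the standard form [assuming y > 0]: now -2*y**2*exp(y) + 4*y*exp(y) - 4*exp(y) + 3*exp(y**3) - 6*log(y).
Answer: -2*y**2*exp(y) + 4*y*exp(y) - 4*exp(y) + 3*exp(y**3) - 6*log(y).


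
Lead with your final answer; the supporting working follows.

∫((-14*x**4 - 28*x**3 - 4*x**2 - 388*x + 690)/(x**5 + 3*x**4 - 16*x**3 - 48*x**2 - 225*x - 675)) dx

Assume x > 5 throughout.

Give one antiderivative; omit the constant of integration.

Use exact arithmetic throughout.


The answer is -5*log(x - 5) - 5*log(x + 3) - 4*log(x + 5) + 4*atan(x/3)/3.
Step 1. Decompose ∫((-14*x**4 - 28*x**3 - 4*x**2 - 388*x + 690)/(x**5 + 3*x**4 - 16*x**3 - 48*x**2 - 225*x - 675)) dx by partial fractions, (-14*x**4 - 28*x**3 - 4*x**2 - 388*x + 690)/(x**5 + 3*x**4 - 16*x**3 - 48*x**2 - 225*x - 675) = 4/(x**2 + 9) - 4/(x + 5) - 5/(x + 3) - 5/(x - 5): now ∫(-5/(x - 5)) dx + ∫(-5/(x + 3)) dx + ∫(-4/(x + 5)) dx + ∫(4/(x**2 + 9)) dx.
Step 2. Evaluate the standard form [assuming x > -5]: now -4*log(x + 5) + ∫(-5/(x - 5)) dx + ∫(-5/(x + 3)) dx + ∫(4/(x**2 + 9)) dx.
Step 3. Evaluate the standard form [assuming x > -3]: now -5*log(x + 3) - 4*log(x + 5) + ∫(-5/(x - 5)) dx + ∫(4/(x**2 + 9)) dx.
Step 4. Evaluate the standard form [assuming x > 5]: now -5*log(x - 5) - 5*log(x + 3) - 4*log(x + 5) + ∫(4/(x**2 + 9)) dx.
Step 5. Evaluate the standard form: now -5*log(x - 5) - 5*log(x + 3) - 4*log(x + 5) + 4*atan(x/3)/3.
Answer: -5*log(x - 5) - 5*log(x + 3) - 4*log(x + 5) + 4*atan(x/3)/3.


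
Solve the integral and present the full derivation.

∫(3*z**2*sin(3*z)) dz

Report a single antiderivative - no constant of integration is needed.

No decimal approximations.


Step 1. Integrate ∫(3*z**2*sin(3*z)) dz by parts with u = z**2, dv = (3*sin(3*z)) dz, so v = -cos(3*z): now -z**2*cos(3*z) + ∫(2*z*cos(3*z)) dz.
Step 2. Integrate ∫(2*z*cos(3*z)) dz by parts with u = z, dv = (2*cos(3*z)) dz, so v = 2*sin(3*z)/3: now -z**2*cos(3*z) + 2*z*sin(3*z)/3 + ∫(-2*sin(3*z)/3) dz.
Step 3. Evaluate the standard form: now -z**2*cos(3*z) + 2*z*sin(3*z)/3 + 2*cos(3*z)/9.
Answer: -z**2*cos(3*z) + 2*z*sin(3*z)/3 + 2*cos(3*z)/9.


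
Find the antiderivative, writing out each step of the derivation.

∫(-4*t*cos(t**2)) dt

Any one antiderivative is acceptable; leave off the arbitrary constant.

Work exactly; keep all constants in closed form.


Step 1. Substitute u = t**2, turning ∫(-4*t*cos(t**2)) dt into ∫(-2*cos(u)) du: now ∫(-2*cos(u)) du.
Step 2. Evaluate the standard form: now -2*sin(u).
Step 3. Substitute back u = t**2: now -2*sin(t**2).
Answer: -2*sin(t**2).


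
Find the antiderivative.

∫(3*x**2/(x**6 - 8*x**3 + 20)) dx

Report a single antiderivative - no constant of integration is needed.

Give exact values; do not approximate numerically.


Answer: atan(x**3/2 - 2)/2.


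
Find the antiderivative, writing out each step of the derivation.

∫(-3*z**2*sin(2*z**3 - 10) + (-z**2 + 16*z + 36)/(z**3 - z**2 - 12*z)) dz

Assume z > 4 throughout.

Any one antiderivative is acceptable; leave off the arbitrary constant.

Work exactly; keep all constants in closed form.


Step 1. Rewrite: now ∫(-3*z**2*sin(2*z**3 - 10)) dz + ∫((-z**2 + 16*z + 36)/(z**3 - z**2 - 12*z)) dz.
Step 2. Decompose ∫((-z**2 + 16*z + 36)/(z**3 - z**2 - 12*z)) dz by partial fractions, (-z**2 + 16*z + 36)/(z**3 - z**2 - 12*z) = -1/(z + 3) + 3/(z - 4) - 3/z: now ∫(-3/z) dz + ∫(-3*z**2*sin(2*z**3 - 10)) dz + ∫(3/(z - 4)) dz + ∫(-1/(z + 3)) dz.
Step 3. Evaluate the standard form [assuming z > -3]: now -log(z + 3) + ∫(-3/z) dz + ∫(-3*z**2*sin(2*z**3 - 10)) dz + ∫(3/(z - 4)) dz.
Step 4. Evaluate the standard form [assuming z > 4]: now 3*log(z - 4) - log(z + 3) + ∫(-3/z) dz + ∫(-3*z**2*sin(2*z**3 - 10)) dz.
Step 5. Evaluate the standard form [assuming z > 0]: now -3*log(z) + 3*log(z - 4) - log(z + 3) + ∫(-3*z**2*sin(2*z**3 - 10)) dz.
Step 6. Substitute u = z**3 - 5, turning ∫(-3*z**2*sin(2*z**3 - 10)) dz into ∫(-sin(2*u)) du: now -3*log(z) + 3*log(z - 4) - log(z + 3) + ∫(-sin(2*u)) du.
Step 7. Evaluate the standard form: now -3*log(z) + 3*log(z - 4) - log(z + 3) + cos(2*u)/2.
Step 8. Substitute back u = z**3 - 5: now -3*log(z) + 3*log(z - 4) - log(z + 3) + cos(2*z**3 - 10)/2.
Answer: -3*log(z) + 3*log(z - 4) - log(z + 3) + cos(2*z**3 - 10)/2.


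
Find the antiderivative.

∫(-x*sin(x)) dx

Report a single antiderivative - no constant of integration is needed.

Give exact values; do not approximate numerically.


Answer: x*cos(x) - sin(x).


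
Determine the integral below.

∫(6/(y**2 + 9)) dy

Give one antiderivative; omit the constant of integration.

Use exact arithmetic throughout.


Answer: 2*atan(y/3).


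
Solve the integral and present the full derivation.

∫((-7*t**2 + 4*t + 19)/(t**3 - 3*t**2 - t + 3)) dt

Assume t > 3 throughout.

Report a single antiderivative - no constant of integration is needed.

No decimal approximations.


Step 1. Decompose ∫((-7*t**2 + 4*t + 19)/(t**3 - 3*t**2 - t + 3)) dt by partial fractions, (-7*t**2 + 4*t + 19)/(t**3 - 3*t**2 - t + 3) = 1/(t + 1) - 4/(t - 1) - 4/(t - 3): now ∫(-4/(t - 3)) dt + ∫(-4/(t - 1)) dt + ∫(1/(t + 1)) dt.
Step 2. Evaluate the standard form [assuming t > 1]: now -4*log(t - 1) + ∫(-4/(t - 3)) dt + ∫(1/(t + 1)) dt.
Step 3. Evaluate the standard form [assuming t > 3]: now -4*log(t - 3) - 4*log(t - 1) + ∫(1/(t + 1)) dt.
Step 4. Evaluate the standard form [assuming t > -1]: now -4*log(t - 3) - 4*log(t - 1) + log(t + 1).
Answer: -4*log(t - 3) - 4*log(t - 1) + log(t + 1).


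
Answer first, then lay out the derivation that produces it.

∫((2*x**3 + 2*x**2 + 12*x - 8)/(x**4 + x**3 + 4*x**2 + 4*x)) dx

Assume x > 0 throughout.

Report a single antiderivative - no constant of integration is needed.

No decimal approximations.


The answer is -2*log(x) + 4*log(x + 1) + 2*atan(x/2).
Step 1. Decompose ∫((2*x**3 + 2*x**2 + 12*x - 8)/(x**4 + x**3 + 4*x**2 + 4*x)) dx by partial fractions, (2*x**3 + 2*x**2 + 12*x - 8)/(x**4 + x**3 + 4*x**2 + 4*x) = 4/(x**2 + 4) + 4/(x + 1) - 2/x: now ∫(-2/x) dx + ∫(4/(x + 1)) dx + ∫(4/(x**2 + 4)) dx.
Step 2. Evaluate the standard form [assuming x > -1]: now 4*log(x + 1) + ∫(-2/x) dx + ∫(4/(x**2 + 4)) dx.
Step 3. Evaluate the standard form [assuming x > 0]: now -2*log(x) + 4*log(x + 1) + ∫(4/(x**2 + 4)) dx.
Step 4. Evaluate the standard form: now -2*log(x) + 4*log(x + 1) + 2*atan(x/2).
Answer: -2*log(x) + 4*log(x + 1) + 2*atan(x/2).


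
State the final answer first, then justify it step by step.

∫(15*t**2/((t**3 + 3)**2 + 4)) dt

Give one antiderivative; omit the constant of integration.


The answer is 5*atan(t**3/2 + 3/2)/2.
Step 1. Substitute u = t**3 + 3, turning ∫(15*t**2/((t**3 + 3)**2 + 4)) dt into ∫(5/(u**2 + 4)) du: now ∫(5/(u**2 + 4)) du.
Step 2. Evaluate the standard form: now 5*atan(u/2)/2.
Step 3. Substitute back u = t**3 + 3: now 5*atan(t**3/2 + 3/2)/2.
Answer: 5*atan(t**3/2 + 3/2)/2.


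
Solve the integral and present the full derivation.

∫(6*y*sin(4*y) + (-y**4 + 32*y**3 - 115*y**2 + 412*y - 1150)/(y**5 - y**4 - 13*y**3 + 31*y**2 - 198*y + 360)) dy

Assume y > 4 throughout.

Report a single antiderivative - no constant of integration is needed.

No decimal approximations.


Step 1. Rewrite: now ∫(6*y*sin(4*y)) dy + ∫((-y**4 + 32*y**3 - 115*y**2 + 412*y - 1150)/(y**5 - y**4 - 13*y**3 + 31*y**2 - 198*y + 360)) dy.
Step 2. Decompose ∫((-y**4 + 32*y**3 - 115*y**2 + 412*y - 1150)/(y**5 - y**4 - 13*y**3 + 31*y**2 - 198*y + 360)) dy by partial fractions, (-y**4 + 32*y**3 - 115*y**2 + 412*y - 1150)/(y**5 - y**4 - 13*y**3 + 31*y**2 - 198*y + 360) = -4/(y**2 + 9) - 5/(y + 5) + 3/(y - 2) + 1/(y - 4): now ∫(6*y*sin(4*y)) dy + ∫(1/(y - 4)) dy + ∫(3/(y - 2)) dy + ∫(-5/(y + 5)) dy + ∫(-4/(y**2 + 9)) dy.
Step 3. Evaluate the standard form [assuming y > 4]: now log(y - 4) + ∫(6*y*sin(4*y)) dy + ∫(3/(y - 2)) dy + ∫(-5/(y + 5)) dy + ∫(-4/(y**2 + 9)) dy.
Step 4. Evaluate the standard form [assuming y > 2]: now log(y - 4) + 3*log(y - 2) + ∫(6*y*sin(4*y)) dy + ∫(-5/(y + 5)) dy + ∫(-4/(y**2 + 9)) dy.
Step 5. Evaluate the standard form [assuming y > -5]: now log(y - 4) + 3*log(y - 2) - 5*log(y + 5) + ∫(6*y*sin(4*y)) dy + ∫(-4/(y**2 + 9)) dy.
Step 6. Evaluate the standard form: now log(y - 4) + 3*log(y - 2) - 5*log(y + 5) - 4*atan(y/3)/3 + ∫(6*y*sin(4*y)) dy.
Step 7. Integrate ∫(6*y*sin(4*y)) dy by parts with u = y, dv = (6*sin(4*y)) dy, so v = -3*cos(4*y)/2: now -3*y*cos(4*y)/2 + log(y - 4) + 3*log(y - 2) - 5*log(y + 5) - 4*atan(y/3)/3 + ∫(3*cos(4*y)/2) dy.
Step 8. Evaluate the standard form: now -3*y*cos(4*y)/2 + log(y - 4) + 3*log(y - 2) - 5*log(y + 5) + 3*sin(4*y)/8 - 4*atan(y/3)/3.
Answer: -3*y*cos(4*y)/2 + log(y - 4) + 3*log(y - 2) - 5*log(y + 5) + 3*sin(4*y)/8 - 4*atan(y/3)/3.


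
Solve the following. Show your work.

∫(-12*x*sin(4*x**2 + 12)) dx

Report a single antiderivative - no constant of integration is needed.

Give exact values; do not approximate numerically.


Step 1. Substitute u = x**2 + 3, turning ∫(-12*x*sin(4*x**2 + 12)) dx into ∫(-6*sin(4*u)) du: now ∫(-6*sin(4*u)) du.
Step 2. Evaluate the standard form: now 3*cos(4*u)/2.
Step 3. Substitute back u = x**2 + 3: now 3*cos(4*x**2 + 12)/2.
Answer: 3*cos(4*x**2 + 12)/2.


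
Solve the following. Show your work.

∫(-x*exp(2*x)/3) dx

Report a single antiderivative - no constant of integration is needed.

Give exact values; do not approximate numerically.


Step 1. Integrate ∫(-x*exp(2*x)/3) dx by parts with u = x, dv = (-exp(2*x)/3) dx, so v = -exp(2*x)/6: now -x*exp(2*x)/6 + ∫(exp(2*x)/6) dx.
Step 2. Evaluate the standard form: now -x*exp(2*x)/6 + exp(2*x)/12.
Answer: -x*exp(2*x)/6 + exp(2*x)/12.


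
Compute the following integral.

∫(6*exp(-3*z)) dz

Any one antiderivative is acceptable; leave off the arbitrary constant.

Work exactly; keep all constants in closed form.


Answer: -2*exp(-3*z).


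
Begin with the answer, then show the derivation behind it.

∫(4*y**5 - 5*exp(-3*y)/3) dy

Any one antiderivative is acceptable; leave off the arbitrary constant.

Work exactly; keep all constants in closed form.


The answer is 2*y**6/3 + 5*exp(-3*y)/9.
Step 1. Rewrite: now ∫(4*y**5) dy + ∫(-5*exp(-3*y)/3) dy.
Step 2. Evaluate the standard form: now 2*y**6/3 + ∫(-5*exp(-3*y)/3) dy.
Step 3. Evaluate the standard form: now 2*y**6/3 + 5*exp(-3*y)/9.
Answer: 2*y**6/3 + 5*exp(-3*y)/9.


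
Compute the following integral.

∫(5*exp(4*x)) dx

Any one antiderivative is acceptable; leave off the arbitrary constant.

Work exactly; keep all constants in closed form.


Answer: 5*exp(4*x)/4.


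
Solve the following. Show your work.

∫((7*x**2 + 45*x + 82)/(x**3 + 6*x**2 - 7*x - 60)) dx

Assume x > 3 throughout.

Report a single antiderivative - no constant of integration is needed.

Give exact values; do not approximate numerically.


Step 1. Decompose ∫((7*x**2 + 45*x + 82)/(x**3 + 6*x**2 - 7*x - 60)) dx by partial fractions, (7*x**2 + 45*x + 82)/(x**3 + 6*x**2 - 7*x - 60) = 4/(x + 5) - 2/(x + 4) + 5/(x - 3): now ∫(5/(x - 3)) dx + ∫(-2/(x + 4)) dx + ∫(4/(x + 5)) dx.
Step 2. Evaluate the standard form [assuming x > 3]: now 5*log(x - 3) + ∫(-2/(x + 4)) dx + ∫(4/(x + 5)) dx.
Step 3. Evaluate the standard form [assuming x > -4]: now 5*log(x - 3) - 2*log(x + 4) + ∫(4/(x + 5)) dx.
Step 4. Evaluate the standard form [assuming x > -5]: now 5*log(x - 3) - 2*log(x + 4) + 4*log(x + 5).
Answer: 5*log(x - 3) - 2*log(x + 4) + 4*log(x + 5).


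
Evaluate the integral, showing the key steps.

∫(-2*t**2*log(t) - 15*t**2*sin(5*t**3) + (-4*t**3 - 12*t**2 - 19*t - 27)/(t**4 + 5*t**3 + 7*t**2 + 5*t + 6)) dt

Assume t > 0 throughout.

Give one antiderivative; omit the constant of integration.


Step 1. Rewrite: now ∫(-2*t**2*log(t)) dt + ∫(-15*t**2*sin(5*t**3)) dt + ∫((-4*t**3 - 12*t**2 - 19*t - 27)/(t**4 + 5*t**3 + 7*t**2 + 5*t + 6)) dt.
Step 2. Integrate ∫(-2*t**2*log(t)) dt by parts with u = log(t), dv = (-2*t**2) dt, so v = -2*t**3/3 [assuming t > 0]: now -2*t**3*log(t)/3 + ∫(2*t**2/3) dt + ∫(-15*t**2*sin(5*t**3)) dt + ∫((-4*t**3 - 12*t**2 - 19*t - 27)/(t**4 + 5*t**3 + 7*t**2 + 5*t + 6)) dt.
Step 3. Evaluate the standard form: now -2*t**3*log(t)/3 + 2*t**3/9 + ∫(-15*t**2*sin(5*t**3)) dt + ∫((-4*t**3 - 12*t**2 - 19*t - 27)/(t**4 + 5*t**3 + 7*t**2 + 5*t + 6)) dt.
Step 4. Substitute u = t**3, turning ∫(-15*t**2*sin(5*t**3)) dt into ∫(-5*sin(5*u)) du: now -2*t**3*log(t)/3 + 2*t**3/9 + ∫((-4*t**3 - 12*t**2 - 19*t - 27)/(t**4 + 5*t**3 + 7*t**2 + 5*t + 6)) dt + ∫(-5*sin(5*u)) du.
Step 5. Evaluate the standard form: now -2*t**3*log(t)/3 + 2*t**3/9 + cos(5*u) + ∫((-4*t**3 - 12*t**2 - 19*t - 27)/(t**4 + 5*t**3 + 7*t**2 + 5*t + 6)) dt.
Step 6. Substitute back u = t**3: now -2*t**3*log(t)/3 + 2*t**3/9 + cos(5*t**3) + ∫((-4*t**3 - 12*t**2 - 19*t - 27)/(t**4 + 5*t**3 + 7*t**2 + 5*t + 6)) dt.
Step 7. Decompose ∫((-4*t**3 - 12*t**2 - 19*t - 27)/(t**4 + 5*t**3 + 7*t**2 + 5*t + 6)) dt by partial fractions, (-4*t**3 - 12*t**2 - 19*t - 27)/(t**4 + 5*t**3 + 7*t**2 + 5*t + 6) = -3/(t**2 + 1) - 3/(t + 3) - 1/(t + 2): now -2*t**3*log(t)/3 + 2*t**3/9 + cos(5*t**3) + ∫(-1/(t + 2)) dt + ∫(-3/(t + 3)) dt + ∫(-3/(t**2 + 1)) dt.
Step 8. Evaluate the standard form [assuming t > -2]: now -2*t**3*log(t)/3 + 2*t**3/9 - log(t + 2) + cos(5*t**3) + ∫(-3/(t + 3)) dt + ∫(-3/(t**2 + 1)) dt.
Step 9. Evaluate the standard form [assuming t > -3]: now -2*t**3*log(t)/3 + 2*t**3/9 - log(t + 2) - 3*log(t + 3) + cos(5*t**3) + ∫(-3/(t**2 + 1)) dt.
Step 10. Evaluate the standard form: now -2*t**3*log(t)/3 + 2*t**3/9 - log(t + 2) - 3*log(t + 3) + cos(5*t**3) - 3*atan(t).
Answer: -2*t**3*log(t)/3 + 2*t**3/9 - log(t + 2) - 3*log(t + 3) + cos(5*t**3) - 3*atan(t).


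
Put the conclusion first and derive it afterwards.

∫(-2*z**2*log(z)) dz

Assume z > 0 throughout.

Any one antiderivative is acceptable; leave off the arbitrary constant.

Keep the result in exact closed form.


The answer is -2*z**3*log(z)/3 + 2*z**3/9.
Step 1. Integrate ∫(-2*z**2*log(z)) dz by parts with u = log(z), dv = (-2*z**2) dz, so v = -2*z**3/3 [assuming z > 0]: now -2*z**3*log(z)/3 + ∫(2*z**2/3) dz.
Step 2. Evaluate the standard form: now -2*z**3*log(z)/3 + 2*z**3/9.
Answer: -2*z**3*log(z)/3 + 2*z**3/9.


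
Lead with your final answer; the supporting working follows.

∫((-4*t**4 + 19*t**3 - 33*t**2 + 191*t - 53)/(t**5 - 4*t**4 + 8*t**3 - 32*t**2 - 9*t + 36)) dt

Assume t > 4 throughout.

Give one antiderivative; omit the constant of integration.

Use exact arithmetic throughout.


The answer is log(t - 4) - 2*log(t - 1) - 3*log(t + 1) - 2*atan(t/3)/3.
Step 1. Decompose ∫((-4*t**4 + 19*t**3 - 33*t**2 + 191*t - 53)/(t**5 - 4*t**4 + 8*t**3 - 32*t**2 - 9*t + 36)) dt by partial fractions, (-4*t**4 + 19*t**3 - 33*t**2 + 191*t - 53)/(t**5 - 4*t**4 + 8*t**3 - 32*t**2 - 9*t + 36) = -2/(t**2 + 9) - 3/(t + 1) - 2/(t - 1) + 1/(t - 4): now ∫(1/(t - 4)) dt + ∫(-2/(t - 1)) dt + ∫(-3/(t + 1)) dt + ∫(-2/(t**2 + 9)) dt.
Step 2. Evaluate the standard form [assuming t > 4]: now log(t - 4) + ∫(-2/(t - 1)) dt + ∫(-3/(t + 1)) dt + ∫(-2/(t**2 + 9)) dt.
Step 3. Evaluate the standard form [assuming t > -1]: now log(t - 4) - 3*log(t + 1) + ∫(-2/(t - 1)) dt + ∫(-2/(t**2 + 9)) dt.
Step 4. Evaluate the standard form [assuming t > 1]: now log(t - 4) - 2*log(t - 1) - 3*log(t + 1) + ∫(-2/(t**2 + 9)) dt.
Step 5. Evaluate the standard form: now log(t - 4) - 2*log(t - 1) - 3*log(t + 1) - 2*atan(t/3)/3.
Answer: log(t - 4) - 2*log(t - 1) - 3*log(t + 1) - 2*atan(t/3)/3.


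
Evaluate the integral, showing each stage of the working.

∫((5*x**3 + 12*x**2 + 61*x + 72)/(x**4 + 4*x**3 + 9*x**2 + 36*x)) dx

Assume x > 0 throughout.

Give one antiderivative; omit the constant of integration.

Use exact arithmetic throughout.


Step 1. Decompose ∫((5*x**3 + 12*x**2 + 61*x + 72)/(x**4 + 4*x**3 + 9*x**2 + 36*x)) dx by partial fractions, (5*x**3 + 12*x**2 + 61*x + 72)/(x**4 + 4*x**3 + 9*x**2 + 36*x) = 4/(x**2 + 9) + 3/(x + 4) + 2/x: now ∫(2/x) dx + ∫(3/(x + 4)) dx + ∫(4/(x**2 + 9)) dx.
Step 2. Evaluate the standard form [assuming x > 0]: now 2*log(x) + ∫(3/(x + 4)) dx + ∫(4/(x**2 + 9)) dx.
Step 3. Evaluate the standard form [assuming x > -4]: now 2*log(x) + 3*log(x + 4) + ∫(4/(x**2 + 9)) dx.
Step 4. Evaluate the standard form: now 2*log(x) + 3*log(x + 4) + 4*atan(x/3)/3.
Answer: 2*log(x) + 3*log(x + 4) + 4*atan(x/3)/3.


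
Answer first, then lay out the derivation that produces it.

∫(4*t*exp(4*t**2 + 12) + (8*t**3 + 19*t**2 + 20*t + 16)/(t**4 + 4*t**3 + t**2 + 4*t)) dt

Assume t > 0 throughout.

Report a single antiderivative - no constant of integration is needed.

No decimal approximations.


The answer is exp(4*t**2 + 12)/2 + 4*log(t) + 4*log(t + 4) + 3*atan(t).
Step 1. Rewrite: now ∫(4*t*exp(4*t**2 + 12)) dt + ∫((8*t**3 + 19*t**2 + 20*t + 16)/(t**4 + 4*t**3 + t**2 + 4*t)) dt.
Step 2. Substitute u = t**2 + 3, turning ∫(4*t*exp(4*t**2 + 12)) dt into ∫(2*exp(4*u)) du: now ∫((8*t**3 + 19*t**2 + 20*t + 16)/(t**4 + 4*t**3 + t**2 + 4*t)) dt + ∫(2*exp(4*u)) du.
Step 3. Evaluate the standard form: now exp(4*u)/2 + ∫((8*t**3 + 19*t**2 + 20*t + 16)/(t**4 + 4*t**3 + t**2 + 4*t)) dt.
Step 4. Substitute back u = t**2 + 3: now exp(4*t**2 + 12)/2 + ∫((8*t**3 + 19*t**2 + 20*t + 16)/(t**4 + 4*t**3 + t**2 + 4*t)) dt.
Step 5. Decompose ∫((8*t**3 + 19*t**2 + 20*t + 16)/(t**4 + 4*t**3 + t**2 + 4*t)) dt by partial fractions, (8*t**3 + 19*t**2 + 20*t + 16)/(t**4 + 4*t**3 + t**2 + 4*t) = 3/(t**2 + 1) + 4/(t + 4) + 4/t: now exp(4*t**2 + 12)/2 + ∫(4/t) dt + ∫(4/(t + 4)) dt + ∫(3/(t**2 + 1)) dt.
Step 6. Evaluate the standard form [assuming t > -4]: now exp(4*t**2 + 12)/2 + 4*log(t + 4) + ∫(4/t) dt + ∫(3/(t**2 + 1)) dt.
Step 7. Evaluate the standard form [assuming t > 0]: now exp(4*t**2 + 12)/2 + 4*log(t) + 4*log(t + 4) + ∫(3/(t**2 + 1)) dt.
Step 8. Evaluate the standard form: now exp(4*t**2 + 12)/2 + 4*log(t) + 4*log(t + 4) + 3*atan(t).
Answer: exp(4*t**2 + 12)/2 + 4*log(t) + 4*log(t + 4) + 3*atan(t).


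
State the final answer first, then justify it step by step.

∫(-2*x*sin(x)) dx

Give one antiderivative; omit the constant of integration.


The answer is 2*x*cos(x) - 2*sin(x).
Step 1. Integrate ∫(-2*x*sin(x)) dx by parts with u = x, dv = (-2*sin(x)) dx, so v = 2*cos(x): now 2*x*cos(x) + ∫(-2*cos(x)) dx.
Step 2. Evaluate the standard form: now 2*x*cos(x) - 2*sin(x).
Answer: 2*x*cos(x) - 2*sin(x).


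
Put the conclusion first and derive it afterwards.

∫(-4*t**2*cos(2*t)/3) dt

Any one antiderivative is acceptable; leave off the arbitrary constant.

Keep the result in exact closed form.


The answer is -2*t**2*sin(2*t)/3 - 2*t*cos(2*t)/3 + sin(2*t)/3.
Step 1. Integrate ∫(-4*t**2*cos(2*t)/3) dt by parts with u = t**2, dv = (-4*cos(2*t)/3) dt, so v = -2*sin(2*t)/3: now -2*t**2*sin(2*t)/3 + ∫(4*t*sin(2*t)/3) dt.
Step 2. Integrate ∫(4*t*sin(2*t)/3) dt by parts with u = t, dv = (4*sin(2*t)/3) dt, so v = -2*cos(2*t)/3: now -2*t**2*sin(2*t)/3 - 2*t*cos(2*t)/3 + ∫(2*cos(2*t)/3) dt.
Step 3. Evaluate the standard form: now -2*t**2*sin(2*t)/3 - 2*t*cos(2*t)/3 + sin(2*t)/3.
Answer: -2*t**2*sin(2*t)/3 - 2*t*cos(2*t)/3 + sin(2*t)/3.


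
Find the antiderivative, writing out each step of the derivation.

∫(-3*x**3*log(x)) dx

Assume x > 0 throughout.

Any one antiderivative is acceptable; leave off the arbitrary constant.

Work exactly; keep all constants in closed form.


Step 1. Integrate ∫(-3*x**3*log(x)) dx by parts with u = log(x), dv = (-3*x**3) dx, so v = -3*x**4/4 [assuming x > 0]: now -3*x**4*log(x)/4 + ∫(3*x**3/4) dx.
Step 2. Evaluate the standard form: now -3*x**4*log(x)/4 + 3*x**4/16.
Answer: -3*x**4*log(x)/4 + 3*x**4/16.


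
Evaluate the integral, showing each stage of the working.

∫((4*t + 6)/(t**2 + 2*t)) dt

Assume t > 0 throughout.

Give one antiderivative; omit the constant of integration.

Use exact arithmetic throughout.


Step 1. Decompose ∫((4*t + 6)/(t**2 + 2*t)) dt by partial fractions, (4*t + 6)/(t**2 + 2*t) = 1/(t + 2) + 3/t: now ∫(3/t) dt + ∫(1/(t + 2)) dt.
Step 2. Evaluate the standard form [assuming t > -2]: now log(t + 2) + ∫(3/t) dt.
Step 3. Evaluate the standard form [assuming t > 0]: now 3*log(t) + log(t + 2).
Answer: 3*log(t) + log(t + 2).


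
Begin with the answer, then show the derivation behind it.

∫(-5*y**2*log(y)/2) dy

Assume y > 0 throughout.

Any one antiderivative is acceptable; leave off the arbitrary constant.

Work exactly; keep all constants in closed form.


The answer is -5*y**3*log(y)/6 + 5*y**3/18.
Step 1. Integrate ∫(-5*y**2*log(y)/2) dy by parts with u = log(y), dv = (-5*y**2/2) dy, so v = -5*y**3/6 [assuming y > 0]: now -5*y**3*log(y)/6 + ∫(5*y**2/6) dy.
Step 2. Evaluate the standard form: now -5*y**3*log(y)/6 + 5*y**3/18.
Answer: -5*y**3*log(y)/6 + 5*y**3/18.


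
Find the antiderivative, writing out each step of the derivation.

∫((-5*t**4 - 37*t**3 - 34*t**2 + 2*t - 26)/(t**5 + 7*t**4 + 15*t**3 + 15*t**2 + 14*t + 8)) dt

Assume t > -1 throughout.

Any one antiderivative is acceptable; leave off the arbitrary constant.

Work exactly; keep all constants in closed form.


Step 1. Decompose ∫((-5*t**4 - 37*t**3 - 34*t**2 + 2*t - 26)/(t**5 + 7*t**4 + 15*t**3 + 15*t**2 + 14*t + 8)) dt by partial fractions, (-5*t**4 - 37*t**3 - 34*t**2 + 2*t - 26)/(t**5 + 7*t**4 + 15*t**3 + 15*t**2 + 14*t + 8) = 3/(t**2 + 1) + 5/(t + 4) - 5/(t + 2) - 5/(t + 1): now ∫(-5/(t + 1)) dt + ∫(-5/(t + 2)) dt + ∫(5/(t + 4)) dt + ∫(3/(t**2 + 1)) dt.
Step 2. Evaluate the standard form [assuming t > -1]: now -5*log(t + 1) + ∫(-5/(t + 2)) dt + ∫(5/(t + 4)) dt + ∫(3/(t**2 + 1)) dt.
Step 3. Evaluate the standard form [assuming t > -2]: now -5*log(t + 1) - 5*log(t + 2) + ∫(5/(t + 4)) dt + ∫(3/(t**2 + 1)) dt.
Step 4. Evaluate the standard form [assuming t > -4]: now -5*log(t + 1) - 5*log(t + 2) + 5*log(t + 4) + ∫(3/(t**2 + 1)) dt.
Step 5. Evaluate the standard form: now -5*log(t + 1) - 5*log(t + 2) + 5*log(t + 4) + 3*atan(t).
Answer: -5*log(t + 1) - 5*log(t + 2) + 5*log(t + 4) + 3*atan(t).


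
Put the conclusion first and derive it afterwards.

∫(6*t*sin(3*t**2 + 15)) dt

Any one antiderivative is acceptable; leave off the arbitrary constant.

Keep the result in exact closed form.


The answer is -cos(3*t**2 + 15).
Step 1. Substitute u = t**2 + 5, turning ∫(6*t*sin(3*t**2 + 15)) dt into ∫(3*sin(3*u)) du: now ∫(3*sin(3*u)) du.
Step 2. Evaluate the standard form: now -cos(3*u).
Step 3. Substitute back u = t**2 + 5: now -cos(3*t**2 + 15).
Answer: -cos(3*t**2 + 15).


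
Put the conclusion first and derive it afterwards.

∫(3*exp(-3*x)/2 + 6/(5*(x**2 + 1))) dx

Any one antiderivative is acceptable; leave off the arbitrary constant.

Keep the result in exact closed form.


The answer is 6*atan(x)/5 - exp(-3*x)/2.
Step 1. Rewrite: now ∫(6/(5*(x**2 + 1))) dx + ∫(3*exp(-3*x)/2) dx.
Step 2. Evaluate the standard form: now ∫(6/(5*(x**2 + 1))) dx - exp(-3*x)/2.
Step 3. Evaluate the standard form: now 6*atan(x)/5 - exp(-3*x)/2.
Answer: 6*atan(x)/5 - exp(-3*x)/2.
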